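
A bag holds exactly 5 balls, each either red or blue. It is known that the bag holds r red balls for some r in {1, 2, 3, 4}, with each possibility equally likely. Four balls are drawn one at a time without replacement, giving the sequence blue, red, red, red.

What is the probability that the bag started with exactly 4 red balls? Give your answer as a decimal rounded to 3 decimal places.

Under each hypothesis, the probability of the observed sequence is: P(data | r = 1) = (4/5)(1/4)(0/3) = 0; P(data | r = 2) = (3/5)(2/4)(1/3)(0/2) = 0; P(data | r = 3) = (2/5)(3/4)(2/3)(1/2) = 1/10; P(data | r = 4) = (1/5)(4/4)(3/3)(2/2) = 1/5.
The prior-weighted likelihoods are 1/4 · 0 = 0, 1/4 · 0 = 0, 1/4 · 1/10 = 1/40, 1/4 · 1/5 = 1/20; these sum to 3/40.
By Bayes' rule, P(r = 4 | data) = (1/20) / (3/40) = 2/3.

0.667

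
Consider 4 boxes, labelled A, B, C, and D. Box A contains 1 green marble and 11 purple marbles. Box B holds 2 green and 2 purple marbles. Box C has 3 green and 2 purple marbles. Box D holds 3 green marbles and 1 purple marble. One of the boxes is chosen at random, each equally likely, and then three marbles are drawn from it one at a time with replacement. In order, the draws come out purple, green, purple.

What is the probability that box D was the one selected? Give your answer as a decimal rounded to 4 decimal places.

0.1387

For each hypothesis, P(data | H) works out to: P(data | box A) = (11/12)(1/12)(11/12) = 0.070023; P(data | box B) = (2/4)(2/4)(2/4) = 0.125; P(data | box C) = (2/5)(3/5)(2/5) = 0.096; P(data | box D) = (1/4)(3/4)(1/4) = 0.046875.
The prior-weighted likelihoods are 1/4 · 0.070023 = 0.017506, 1/4 · 0.125 = 0.03125, 1/4 · 0.096 = 0.024, 1/4 · 0.046875 = 0.011719; with total 0.084475.
By Bayes' rule, P(box D | data) = (0.011719) / (0.084475) = 0.13873.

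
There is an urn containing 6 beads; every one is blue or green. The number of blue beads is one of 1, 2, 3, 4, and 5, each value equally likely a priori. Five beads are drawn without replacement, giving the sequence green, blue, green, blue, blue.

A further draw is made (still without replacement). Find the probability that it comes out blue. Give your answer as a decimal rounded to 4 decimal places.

0.5714

Under each hypothesis, the probability of the observed sequence is: P(data | r = 1) = (5/6)(1/5)(4/4)(0/3) = 0; P(data | r = 2) = (4/6)(2/5)(3/4)(1/3)(0/2) = 0; P(data | r = 3) = (3/6)(3/5)(2/4)(2/3)(1/2) = 1/20; P(data | r = 4) = (2/6)(4/5)(1/4)(3/3)(2/2) = 1/15; P(data | r = 5) = (1/6)(5/5)(0/4) = 0.
Weighting by the prior gives 1/5 · 0 = 0, 1/5 · 0 = 0, 1/5 · 1/20 = 1/100, 1/5 · 1/15 = 1/75, 1/5 · 0 = 0; these sum to 7/300.
The posterior is then P(r = 1 | data) = 0, P(r = 2 | data) = 0, P(r = 3 | data) = 3/7, P(r = 4 | data) = 4/7, P(r = 5 | data) = 0.
Averaging over the posterior, P(blue next | data) = (0)(3/7) + (1)(4/7) = 4/7.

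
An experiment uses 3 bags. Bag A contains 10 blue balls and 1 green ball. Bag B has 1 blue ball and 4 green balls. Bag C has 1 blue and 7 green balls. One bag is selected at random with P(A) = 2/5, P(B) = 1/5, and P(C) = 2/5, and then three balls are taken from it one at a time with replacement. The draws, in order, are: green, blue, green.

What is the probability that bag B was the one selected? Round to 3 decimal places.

0.383

Compute the likelihood of the observed sequence for each case: P(data | bag A) = (1/11)(10/11)(1/11) = 0.0075131; P(data | bag B) = (4/5)(1/5)(4/5) = 0.128; P(data | bag C) = (7/8)(1/8)(7/8) = 0.095703.
The prior-weighted likelihoods are 2/5 · 0.0075131 = 0.0030053, 1/5 · 0.128 = 0.0256, 2/5 · 0.095703 = 0.038281; these sum to 0.066887.
By Bayes' rule, P(bag B | data) = (0.0256) / (0.066887) = 0.38274.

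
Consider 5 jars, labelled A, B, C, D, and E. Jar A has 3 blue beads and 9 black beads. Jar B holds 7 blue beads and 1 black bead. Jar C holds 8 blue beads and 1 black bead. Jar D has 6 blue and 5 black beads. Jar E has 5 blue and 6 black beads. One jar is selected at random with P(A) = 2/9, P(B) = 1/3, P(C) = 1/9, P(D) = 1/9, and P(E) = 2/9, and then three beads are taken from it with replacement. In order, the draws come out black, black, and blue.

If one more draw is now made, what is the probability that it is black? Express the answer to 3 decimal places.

0.581

Compute the likelihood of the observed sequence for each case: P(data | jar A) = (9/12)(9/12)(3/12) = 0.14062; P(data | jar B) = (1/8)(1/8)(7/8) = 0.013672; P(data | jar C) = (1/9)(1/9)(8/9) = 0.010974; P(data | jar D) = (5/11)(5/11)(6/11) = 0.1127; P(data | jar E) = (6/11)(6/11)(5/11) = 0.13524.
Weighting by the prior gives 2/9 · 0.14062 = 0.03125, 1/3 · 0.013672 = 0.0045573, 1/9 · 0.010974 = 0.0012193, 1/9 · 0.1127 = 0.012522, 2/9 · 0.13524 = 0.030053; with total 0.079601.
Normalising, the posterior is P(jar A | data) = 0.39258, P(jar B | data) = 0.057252, P(jar C | data) = 0.015318, P(jar D | data) = 0.15731, P(jar E | data) = 0.37754.
Averaging over the posterior, P(black next | data) = (3/4)(0.39258) + (1/8)(0.057252) + (1/9)(0.015318) + (5/11)(0.15731) + (6/11)(0.37754) = 0.58073.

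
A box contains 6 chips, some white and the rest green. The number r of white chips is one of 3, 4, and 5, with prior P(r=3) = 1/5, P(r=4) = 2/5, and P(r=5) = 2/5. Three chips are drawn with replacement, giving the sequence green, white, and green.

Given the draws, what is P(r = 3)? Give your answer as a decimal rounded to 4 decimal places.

0.3913

Under each hypothesis, the probability of the observed sequence is: P(data | r = 3) = (3/6)(3/6)(3/6) = 1/8; P(data | r = 4) = (2/6)(4/6)(2/6) = 2/27; P(data | r = 5) = (1/6)(5/6)(1/6) = 5/216.
The prior-weighted likelihoods are 1/5 · 1/8 = 1/40, 2/5 · 2/27 = 4/135, 2/5 · 5/216 = 1/108; summing to 23/360.
By Bayes' rule, P(r = 3 | data) = (1/40) / (23/360) = 9/23.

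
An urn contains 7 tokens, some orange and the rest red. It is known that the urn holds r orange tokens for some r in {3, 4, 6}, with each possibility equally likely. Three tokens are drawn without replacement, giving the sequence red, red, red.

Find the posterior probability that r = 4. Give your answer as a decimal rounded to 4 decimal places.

0.2000

The likelihood of the observed sequence under each hypothesis: P(data | r = 3) = (4/7)(3/6)(2/5) = 4/35; P(data | r = 4) = (3/7)(2/6)(1/5) = 1/35; P(data | r = 6) = (1/7)(0/6) = 0.
The prior-weighted likelihoods are 1/3 · 4/35 = 4/105, 1/3 · 1/35 = 1/105, 1/3 · 0 = 0; with total 1/21.
Hence P(r = 4 | data) = (1/105) / (1/21) = 1/5.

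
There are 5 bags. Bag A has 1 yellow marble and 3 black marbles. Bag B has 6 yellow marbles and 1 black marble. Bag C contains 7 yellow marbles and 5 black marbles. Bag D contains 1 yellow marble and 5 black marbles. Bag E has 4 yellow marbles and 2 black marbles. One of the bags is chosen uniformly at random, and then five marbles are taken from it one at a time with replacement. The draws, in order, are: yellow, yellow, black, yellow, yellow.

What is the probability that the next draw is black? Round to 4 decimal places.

0.2865

Compute the likelihood of the observed sequence for each case: P(data | bag A) = (1/4)(1/4)(3/4)(1/4)(1/4) = 0.0029297; P(data | bag B) = (6/7)(6/7)(1/7)(6/7)(6/7) = 0.077111; P(data | bag C) = (7/12)(7/12)(5/12)(7/12)(7/12) = 0.048245; P(data | bag D) = (1/6)(1/6)(5/6)(1/6)(1/6) = 0.000643; P(data | bag E) = (4/6)(4/6)(2/6)(4/6)(4/6) = 0.065844.
The prior-weighted likelihoods are 1/5 · 0.0029297 = 0.00058594, 1/5 · 0.077111 = 0.015422, 1/5 · 0.048245 = 0.0096491, 1/5 · 0.000643 = 0.0001286, 1/5 · 0.065844 = 0.013169; summing to 0.038954.
Normalising, the posterior is P(bag A | data) = 0.015042, P(bag B | data) = 0.3959, P(bag C | data) = 0.2477, P(bag D | data) = 0.0033013, P(bag E | data) = 0.33805.
The predictive probability is P(black next | data) = (3/4)(0.015042) + (1/7)(0.3959) + (5/12)(0.2477) + (5/6)(0.0033013) + (1/3)(0.33805) = 0.28648.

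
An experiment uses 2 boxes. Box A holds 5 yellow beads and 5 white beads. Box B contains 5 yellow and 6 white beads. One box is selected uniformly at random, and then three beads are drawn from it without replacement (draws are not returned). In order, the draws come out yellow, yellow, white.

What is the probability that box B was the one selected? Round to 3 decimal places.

Compute the likelihood of the observed sequence for each case: P(data | box A) = (5/10)(4/9)(5/8) = 5/36; P(data | box B) = (5/11)(4/10)(6/9) = 4/33.
Multiplying each by its prior: 1/2 · 5/36 = 5/72, 1/2 · 4/33 = 2/33; summing to 103/792.
By Bayes' rule, P(box B | data) = (2/33) / (103/792) = 48/103.

0.466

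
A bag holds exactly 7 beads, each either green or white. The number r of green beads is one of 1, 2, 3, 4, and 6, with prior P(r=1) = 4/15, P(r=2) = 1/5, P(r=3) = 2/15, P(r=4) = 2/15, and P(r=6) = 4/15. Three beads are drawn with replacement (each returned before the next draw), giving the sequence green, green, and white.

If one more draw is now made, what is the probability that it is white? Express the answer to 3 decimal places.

0.420

Compute the likelihood of the observed sequence for each case: P(data | r = 1) = (1/7)(1/7)(6/7) = 0.017493; P(data | r = 2) = (2/7)(2/7)(5/7) = 0.058309; P(data | r = 3) = (3/7)(3/7)(4/7) = 0.10496; P(data | r = 4) = (4/7)(4/7)(3/7) = 0.13994; P(data | r = 6) = (6/7)(6/7)(1/7) = 0.10496.
The prior-weighted likelihoods are 4/15 · 0.017493 = 0.0046647, 1/5 · 0.058309 = 0.011662, 2/15 · 0.10496 = 0.013994, 2/15 · 0.13994 = 0.018659, 4/15 · 0.10496 = 0.027988; with total 0.076968.
Dividing through by the total gives posterior P(r = 1 | data) = 0.060606, P(r = 2 | data) = 0.15152, P(r = 3 | data) = 0.18182, P(r = 4 | data) = 0.24242, P(r = 6 | data) = 0.36364.
The predictive probability is P(white next | data) = (6/7)(0.060606) + (5/7)(0.15152) + (4/7)(0.18182) + (3/7)(0.24242) + (1/7)(0.36364) = 0.41991.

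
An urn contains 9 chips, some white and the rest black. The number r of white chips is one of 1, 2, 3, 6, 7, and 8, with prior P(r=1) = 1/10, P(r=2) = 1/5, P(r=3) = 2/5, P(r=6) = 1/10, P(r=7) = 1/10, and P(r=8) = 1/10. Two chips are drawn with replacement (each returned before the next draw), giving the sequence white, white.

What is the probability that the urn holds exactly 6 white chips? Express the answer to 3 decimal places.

For each hypothesis, P(data | H) works out to: P(data | r = 1) = (1/9)(1/9) = 1/81; P(data | r = 2) = (2/9)(2/9) = 4/81; P(data | r = 3) = (3/9)(3/9) = 1/9; P(data | r = 6) = (6/9)(6/9) = 4/9; P(data | r = 7) = (7/9)(7/9) = 49/81; P(data | r = 8) = (8/9)(8/9) = 64/81.
Weighting by the prior gives 1/10 · 1/81 = 1/810, 1/5 · 4/81 = 4/405, 2/5 · 1/9 = 2/45, 1/10 · 4/9 = 2/45, 1/10 · 49/81 = 49/810, 1/10 · 64/81 = 32/405; summing to 97/405.
Therefore the posterior P(r = 6 | data) = (2/45) / (97/405) = 18/97.

0.186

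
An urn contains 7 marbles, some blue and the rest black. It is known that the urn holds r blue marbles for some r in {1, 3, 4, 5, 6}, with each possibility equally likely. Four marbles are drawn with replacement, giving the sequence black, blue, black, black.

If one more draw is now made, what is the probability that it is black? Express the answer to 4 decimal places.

Compute the likelihood of the observed sequence for each case: P(data | r = 1) = (6/7)(1/7)(6/7)(6/7) = 0.089963; P(data | r = 3) = (4/7)(3/7)(4/7)(4/7) = 0.079967; P(data | r = 4) = (3/7)(4/7)(3/7)(3/7) = 0.044981; P(data | r = 5) = (2/7)(5/7)(2/7)(2/7) = 0.01666; P(data | r = 6) = (1/7)(6/7)(1/7)(1/7) = 0.002499.
The prior-weighted likelihoods are 1/5 · 0.089963 = 0.017993, 1/5 · 0.079967 = 0.015993, 1/5 · 0.044981 = 0.0089963, 1/5 · 0.01666 = 0.0033319, 1/5 · 0.002499 = 0.00049979; these sum to 0.046814.
Dividing through by the total gives posterior P(r = 1 | data) = 0.38434, P(r = 3 | data) = 0.34164, P(r = 4 | data) = 0.19217, P(r = 5 | data) = 0.071174, P(r = 6 | data) = 0.010676.
The predictive probability is P(black next | data) = (6/7)(0.38434) + (4/7)(0.34164) + (3/7)(0.19217) + (2/7)(0.071174) + (1/7)(0.010676) = 0.62888.

0.6289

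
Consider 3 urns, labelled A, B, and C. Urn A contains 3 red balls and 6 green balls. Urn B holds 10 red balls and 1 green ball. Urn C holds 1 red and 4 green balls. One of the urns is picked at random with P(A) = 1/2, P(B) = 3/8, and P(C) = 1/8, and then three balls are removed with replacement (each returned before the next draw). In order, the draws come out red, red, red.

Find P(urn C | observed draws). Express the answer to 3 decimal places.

For each hypothesis, P(data | H) works out to: P(data | urn A) = (3/9)(3/9)(3/9) = 0.037037; P(data | urn B) = (10/11)(10/11)(10/11) = 0.75131; P(data | urn C) = (1/5)(1/5)(1/5) = 0.008.
The prior-weighted likelihoods are 1/2 · 0.037037 = 0.018519, 3/8 · 0.75131 = 0.28174, 1/8 · 0.008 = 0.001; summing to 0.30126.
So P(urn C | data) = (0.001) / (0.30126) = 0.0033194.

0.003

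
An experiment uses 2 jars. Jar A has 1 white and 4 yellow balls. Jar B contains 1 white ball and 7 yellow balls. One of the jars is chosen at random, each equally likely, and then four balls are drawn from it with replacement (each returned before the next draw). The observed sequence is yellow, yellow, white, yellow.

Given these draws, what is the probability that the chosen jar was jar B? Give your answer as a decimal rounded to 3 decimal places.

0.450

The likelihood of the observed sequence under each hypothesis: P(data | jar A) = (4/5)(4/5)(1/5)(4/5) = 0.1024; P(data | jar B) = (7/8)(7/8)(1/8)(7/8) = 0.08374.
Multiplying each by its prior: 1/2 · 0.1024 = 0.0512, 1/2 · 0.08374 = 0.04187; these sum to 0.09307.
Therefore the posterior P(jar B | data) = (0.04187) / (0.09307) = 0.44988.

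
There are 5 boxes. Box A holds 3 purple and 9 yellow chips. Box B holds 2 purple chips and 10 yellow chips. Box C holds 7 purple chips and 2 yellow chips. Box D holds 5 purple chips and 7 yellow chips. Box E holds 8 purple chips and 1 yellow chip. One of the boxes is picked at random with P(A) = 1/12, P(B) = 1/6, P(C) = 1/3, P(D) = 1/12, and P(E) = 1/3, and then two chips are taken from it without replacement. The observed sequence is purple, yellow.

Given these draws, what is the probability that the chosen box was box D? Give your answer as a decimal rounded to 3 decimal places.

Under each hypothesis, the probability of the observed sequence is: P(data | box A) = (3/12)(9/11) = 0.20455; P(data | box B) = (2/12)(10/11) = 0.15152; P(data | box C) = (7/9)(2/8) = 0.19444; P(data | box D) = (5/12)(7/11) = 0.26515; P(data | box E) = (8/9)(1/8) = 0.11111.
Weighting by the prior gives 1/12 · 0.20455 = 0.017045, 1/6 · 0.15152 = 0.025253, 1/3 · 0.19444 = 0.064815, 1/12 · 0.26515 = 0.022096, 1/3 · 0.11111 = 0.037037; with total 0.16625.
By Bayes' rule, P(box D | data) = (0.022096) / (0.16625) = 0.13291.

0.133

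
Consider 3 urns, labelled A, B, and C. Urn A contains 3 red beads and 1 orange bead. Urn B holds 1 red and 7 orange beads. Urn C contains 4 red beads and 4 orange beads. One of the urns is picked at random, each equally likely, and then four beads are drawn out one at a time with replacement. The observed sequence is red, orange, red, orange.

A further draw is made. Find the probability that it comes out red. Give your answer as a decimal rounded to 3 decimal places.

The likelihood of the observed sequence under each hypothesis: P(data | urn A) = (3/4)(1/4)(3/4)(1/4) = 0.035156; P(data | urn B) = (1/8)(7/8)(1/8)(7/8) = 0.011963; P(data | urn C) = (4/8)(4/8)(4/8)(4/8) = 0.0625.
Multiplying each by its prior: 1/3 · 0.035156 = 0.011719, 1/3 · 0.011963 = 0.0039876, 1/3 · 0.0625 = 0.020833; with total 0.03654.
The posterior is then P(urn A | data) = 0.32071, P(urn B | data) = 0.10913, P(urn C | data) = 0.57016.
The predictive probability is P(red next | data) = (3/4)(0.32071) + (1/8)(0.10913) + (1/2)(0.57016) = 0.53925.

0.539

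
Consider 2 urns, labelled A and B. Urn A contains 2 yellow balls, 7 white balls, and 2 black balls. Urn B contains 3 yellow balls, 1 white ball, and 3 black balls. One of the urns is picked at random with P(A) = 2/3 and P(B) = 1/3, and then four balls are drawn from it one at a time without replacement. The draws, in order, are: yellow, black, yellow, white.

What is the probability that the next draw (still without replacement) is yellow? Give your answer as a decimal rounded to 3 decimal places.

0.251

Compute the likelihood of the observed sequence for each case: P(data | urn A) = (2/11)(2/10)(1/9)(7/8) = 0.0035354; P(data | urn B) = (3/7)(3/6)(2/5)(1/4) = 0.021429.
Weighting by the prior gives 2/3 · 0.0035354 = 0.0023569, 1/3 · 0.021429 = 0.0071429; summing to 0.0094998.
Dividing through by the total gives posterior P(urn A | data) = 0.2481, P(urn B | data) = 0.7519.
The predictive probability is P(yellow next | data) = (0)(0.2481) + (1/3)(0.7519) = 0.25063.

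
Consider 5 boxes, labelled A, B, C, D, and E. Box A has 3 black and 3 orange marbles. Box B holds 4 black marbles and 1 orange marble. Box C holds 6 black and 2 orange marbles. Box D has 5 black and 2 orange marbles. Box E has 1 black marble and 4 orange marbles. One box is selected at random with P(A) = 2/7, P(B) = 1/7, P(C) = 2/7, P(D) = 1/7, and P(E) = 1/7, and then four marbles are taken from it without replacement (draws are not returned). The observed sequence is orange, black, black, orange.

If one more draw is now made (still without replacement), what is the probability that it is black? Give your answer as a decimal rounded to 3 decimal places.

0.687

Under each hypothesis, the probability of the observed sequence is: P(data | box A) = (3/6)(3/5)(2/4)(2/3) = 0.1; P(data | box B) = (1/5)(4/4)(3/3)(0/2) = 0; P(data | box C) = (2/8)(6/7)(5/6)(1/5) = 0.035714; P(data | box D) = (2/7)(5/6)(4/5)(1/4) = 0.047619; P(data | box E) = (4/5)(1/4)(0/3) = 0.
Multiplying each by its prior: 2/7 · 0.1 = 0.028571, 1/7 · 0 = 0, 2/7 · 0.035714 = 0.010204, 1/7 · 0.047619 = 0.0068027, 1/7 · 0 = 0; summing to 0.045578.
The posterior is then P(box A | data) = 0.62687, P(box B | data) = 0, P(box C | data) = 0.22388, P(box D | data) = 0.14925, P(box E | data) = 0.
Averaging over the posterior, P(black next | data) = (1/2)(0.62687) + (1)(0.22388) + (1)(0.14925) = 0.68657.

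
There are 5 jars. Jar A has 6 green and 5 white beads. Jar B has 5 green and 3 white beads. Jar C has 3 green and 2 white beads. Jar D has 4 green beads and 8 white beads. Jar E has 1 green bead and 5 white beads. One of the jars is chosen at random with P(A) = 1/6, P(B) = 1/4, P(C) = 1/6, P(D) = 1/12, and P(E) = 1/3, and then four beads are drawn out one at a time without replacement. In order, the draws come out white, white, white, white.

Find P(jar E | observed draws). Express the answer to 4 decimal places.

0.8859

Under each hypothesis, the probability of the observed sequence is: P(data | jar A) = (5/11)(4/10)(3/9)(2/8) = 0.015152; P(data | jar B) = (3/8)(2/7)(1/6)(0/5) = 0; P(data | jar C) = (2/5)(1/4)(0/3) = 0; P(data | jar D) = (8/12)(7/11)(6/10)(5/9) = 0.14141; P(data | jar E) = (5/6)(4/5)(3/4)(2/3) = 0.33333.
Multiplying each by its prior: 1/6 · 0.015152 = 0.0025253, 1/4 · 0 = 0, 1/6 · 0 = 0, 1/12 · 0.14141 = 0.011785, 1/3 · 0.33333 = 0.11111; with total 0.12542.
Therefore the posterior P(jar E | data) = (0.11111) / (0.12542) = 0.88591.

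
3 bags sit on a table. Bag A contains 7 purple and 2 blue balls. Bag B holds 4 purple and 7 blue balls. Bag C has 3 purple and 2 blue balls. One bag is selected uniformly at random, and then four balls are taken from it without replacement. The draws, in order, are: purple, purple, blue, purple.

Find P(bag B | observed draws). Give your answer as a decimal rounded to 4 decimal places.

The likelihood of the observed sequence under each hypothesis: P(data | bag A) = (7/9)(6/8)(2/7)(5/6) = 0.13889; P(data | bag B) = (4/11)(3/10)(7/9)(2/8) = 0.021212; P(data | bag C) = (3/5)(2/4)(2/3)(1/2) = 0.1.
The prior-weighted likelihoods are 1/3 · 0.13889 = 0.046296, 1/3 · 0.021212 = 0.0070707, 1/3 · 0.1 = 0.033333; with total 0.0867.
Therefore the posterior P(bag B | data) = (0.0070707) / (0.0867) = 0.081553.

0.0816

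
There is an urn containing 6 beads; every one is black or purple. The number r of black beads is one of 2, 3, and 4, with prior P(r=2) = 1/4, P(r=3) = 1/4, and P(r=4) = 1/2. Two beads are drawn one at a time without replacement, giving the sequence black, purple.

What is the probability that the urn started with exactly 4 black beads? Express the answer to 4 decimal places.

Under each hypothesis, the probability of the observed sequence is: P(data | r = 2) = (2/6)(4/5) = 4/15; P(data | r = 3) = (3/6)(3/5) = 3/10; P(data | r = 4) = (4/6)(2/5) = 4/15.
The prior-weighted likelihoods are 1/4 · 4/15 = 1/15, 1/4 · 3/10 = 3/40, 1/2 · 4/15 = 2/15; these sum to 11/40.
So P(r = 4 | data) = (2/15) / (11/40) = 16/33.

0.4848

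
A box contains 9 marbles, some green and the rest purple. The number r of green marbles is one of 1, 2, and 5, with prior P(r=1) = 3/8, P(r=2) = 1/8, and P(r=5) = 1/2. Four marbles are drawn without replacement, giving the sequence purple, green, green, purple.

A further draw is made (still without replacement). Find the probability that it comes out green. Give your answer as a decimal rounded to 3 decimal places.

0.552

Under each hypothesis, the probability of the observed sequence is: P(data | r = 1) = (8/9)(1/8)(0/7) = 0; P(data | r = 2) = (7/9)(2/8)(1/7)(6/6) = 1/36; P(data | r = 5) = (4/9)(5/8)(4/7)(3/6) = 5/63.
Multiplying each by its prior: 3/8 · 0 = 0, 1/8 · 1/36 = 1/288, 1/2 · 5/63 = 5/126; these sum to 29/672.
Normalising, the posterior is P(r = 1 | data) = 0, P(r = 2 | data) = 7/87, P(r = 5 | data) = 80/87.
So P(green next | data) = Σ P(green next | H) P(H | data) = (0)(7/87) + (3/5)(80/87) = 16/29.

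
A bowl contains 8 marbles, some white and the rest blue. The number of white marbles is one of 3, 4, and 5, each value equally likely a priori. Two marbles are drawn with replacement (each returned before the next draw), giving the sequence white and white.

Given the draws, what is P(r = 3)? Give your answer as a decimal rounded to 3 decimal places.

0.180

For each hypothesis, P(data | H) works out to: P(data | r = 3) = (3/8)(3/8) = 9/64; P(data | r = 4) = (4/8)(4/8) = 1/4; P(data | r = 5) = (5/8)(5/8) = 25/64.
The prior-weighted likelihoods are 1/3 · 9/64 = 3/64, 1/3 · 1/4 = 1/12, 1/3 · 25/64 = 25/192; these sum to 25/96.
Therefore the posterior P(r = 3 | data) = (3/64) / (25/96) = 9/50.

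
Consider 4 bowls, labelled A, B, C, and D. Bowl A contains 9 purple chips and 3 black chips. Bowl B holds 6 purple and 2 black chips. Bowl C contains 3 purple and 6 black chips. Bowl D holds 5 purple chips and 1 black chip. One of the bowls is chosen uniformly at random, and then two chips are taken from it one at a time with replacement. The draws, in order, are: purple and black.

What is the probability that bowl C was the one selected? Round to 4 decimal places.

For each hypothesis, P(data | H) works out to: P(data | bowl A) = (9/12)(3/12) = 3/16; P(data | bowl B) = (6/8)(2/8) = 3/16; P(data | bowl C) = (3/9)(6/9) = 2/9; P(data | bowl D) = (5/6)(1/6) = 5/36.
Weighting by the prior gives 1/4 · 3/16 = 3/64, 1/4 · 3/16 = 3/64, 1/4 · 2/9 = 1/18, 1/4 · 5/36 = 5/144; summing to 53/288.
Hence P(bowl C | data) = (1/18) / (53/288) = 16/53.

0.3019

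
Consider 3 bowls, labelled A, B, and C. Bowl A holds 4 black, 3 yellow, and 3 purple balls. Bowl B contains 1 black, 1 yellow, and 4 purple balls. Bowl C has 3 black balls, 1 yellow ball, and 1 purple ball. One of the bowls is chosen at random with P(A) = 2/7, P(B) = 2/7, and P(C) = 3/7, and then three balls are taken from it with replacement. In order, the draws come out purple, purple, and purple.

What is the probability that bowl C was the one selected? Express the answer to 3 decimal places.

For each hypothesis, P(data | H) works out to: P(data | bowl A) = (3/10)(3/10)(3/10) = 0.027; P(data | bowl B) = (4/6)(4/6)(4/6) = 0.2963; P(data | bowl C) = (1/5)(1/5)(1/5) = 0.008.
Multiplying each by its prior: 2/7 · 0.027 = 0.0077143, 2/7 · 0.2963 = 0.084656, 3/7 · 0.008 = 0.0034286; summing to 0.095799.
So P(bowl C | data) = (0.0034286) / (0.095799) = 0.035789.

0.036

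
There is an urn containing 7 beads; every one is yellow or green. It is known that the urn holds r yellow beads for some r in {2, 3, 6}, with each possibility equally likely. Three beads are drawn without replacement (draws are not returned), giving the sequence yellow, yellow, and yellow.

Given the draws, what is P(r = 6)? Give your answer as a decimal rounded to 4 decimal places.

For each hypothesis, P(data | H) works out to: P(data | r = 2) = (2/7)(1/6)(0/5) = 0; P(data | r = 3) = (3/7)(2/6)(1/5) = 1/35; P(data | r = 6) = (6/7)(5/6)(4/5) = 4/7.
The prior-weighted likelihoods are 1/3 · 0 = 0, 1/3 · 1/35 = 1/105, 1/3 · 4/7 = 4/21; these sum to 1/5.
By Bayes' rule, P(r = 6 | data) = (4/21) / (1/5) = 20/21.

0.9524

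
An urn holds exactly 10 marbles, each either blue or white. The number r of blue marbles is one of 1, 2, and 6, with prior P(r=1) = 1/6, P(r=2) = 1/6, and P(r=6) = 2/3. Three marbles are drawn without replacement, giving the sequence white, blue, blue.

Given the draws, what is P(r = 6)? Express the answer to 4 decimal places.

0.9677

Compute the likelihood of the observed sequence for each case: P(data | r = 1) = (9/10)(1/9)(0/8) = 0; P(data | r = 2) = (8/10)(2/9)(1/8) = 1/45; P(data | r = 6) = (4/10)(6/9)(5/8) = 1/6.
The prior-weighted likelihoods are 1/6 · 0 = 0, 1/6 · 1/45 = 1/270, 2/3 · 1/6 = 1/9; with total 31/270.
So P(r = 6 | data) = (1/9) / (31/270) = 30/31.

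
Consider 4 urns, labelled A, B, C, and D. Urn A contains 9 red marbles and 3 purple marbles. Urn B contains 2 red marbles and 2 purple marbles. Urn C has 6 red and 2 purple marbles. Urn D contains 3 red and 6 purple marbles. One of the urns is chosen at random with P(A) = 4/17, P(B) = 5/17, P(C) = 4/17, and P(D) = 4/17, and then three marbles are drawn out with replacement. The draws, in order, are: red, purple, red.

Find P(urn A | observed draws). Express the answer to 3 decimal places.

0.275

Under each hypothesis, the probability of the observed sequence is: P(data | urn A) = (9/12)(3/12)(9/12) = 9/64; P(data | urn B) = (2/4)(2/4)(2/4) = 1/8; P(data | urn C) = (6/8)(2/8)(6/8) = 9/64; P(data | urn D) = (3/9)(6/9)(3/9) = 2/27.
The prior-weighted likelihoods are 4/17 · 9/64 = 9/272, 5/17 · 1/8 = 5/136, 4/17 · 9/64 = 9/272, 4/17 · 2/27 = 8/459; these sum to 13/108.
Hence P(urn A | data) = (9/272) / (13/108) = 243/884.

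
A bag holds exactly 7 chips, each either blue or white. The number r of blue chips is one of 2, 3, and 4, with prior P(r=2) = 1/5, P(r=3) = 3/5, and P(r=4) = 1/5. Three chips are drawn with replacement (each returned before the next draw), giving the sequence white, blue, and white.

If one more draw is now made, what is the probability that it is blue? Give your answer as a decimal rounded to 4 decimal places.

For each hypothesis, P(data | H) works out to: P(data | r = 2) = (5/7)(2/7)(5/7) = 0.14577; P(data | r = 3) = (4/7)(3/7)(4/7) = 0.13994; P(data | r = 4) = (3/7)(4/7)(3/7) = 0.10496.
Multiplying each by its prior: 1/5 · 0.14577 = 0.029155, 3/5 · 0.13994 = 0.083965, 1/5 · 0.10496 = 0.020991; with total 0.13411.
Dividing through by the total gives posterior P(r = 2 | data) = 0.21739, P(r = 3 | data) = 0.62609, P(r = 4 | data) = 0.15652.
Averaging over the posterior, P(blue next | data) = (2/7)(0.21739) + (3/7)(0.62609) + (4/7)(0.15652) = 0.41988.

0.4199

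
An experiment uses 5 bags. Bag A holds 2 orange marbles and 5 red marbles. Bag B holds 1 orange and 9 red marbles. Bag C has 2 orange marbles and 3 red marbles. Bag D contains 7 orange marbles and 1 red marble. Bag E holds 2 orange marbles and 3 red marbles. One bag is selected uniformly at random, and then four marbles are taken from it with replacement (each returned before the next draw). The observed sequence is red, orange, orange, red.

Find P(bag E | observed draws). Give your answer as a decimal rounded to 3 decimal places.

The likelihood of the observed sequence under each hypothesis: P(data | bag A) = (5/7)(2/7)(2/7)(5/7) = 0.041649; P(data | bag B) = (9/10)(1/10)(1/10)(9/10) = 0.0081; P(data | bag C) = (3/5)(2/5)(2/5)(3/5) = 0.0576; P(data | bag D) = (1/8)(7/8)(7/8)(1/8) = 0.011963; P(data | bag E) = (3/5)(2/5)(2/5)(3/5) = 0.0576.
Multiplying each by its prior: 1/5 · 0.041649 = 0.0083299, 1/5 · 0.0081 = 0.00162, 1/5 · 0.0576 = 0.01152, 1/5 · 0.011963 = 0.0023926, 1/5 · 0.0576 = 0.01152; these sum to 0.035382.
By Bayes' rule, P(bag E | data) = (0.01152) / (0.035382) = 0.32559.

0.326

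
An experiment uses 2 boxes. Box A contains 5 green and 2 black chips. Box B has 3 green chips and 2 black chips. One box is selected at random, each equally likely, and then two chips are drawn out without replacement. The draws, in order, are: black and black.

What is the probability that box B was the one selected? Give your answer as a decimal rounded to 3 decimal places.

The likelihood of the observed sequence under each hypothesis: P(data | box A) = (2/7)(1/6) = 1/21; P(data | box B) = (2/5)(1/4) = 1/10.
The prior-weighted likelihoods are 1/2 · 1/21 = 1/42, 1/2 · 1/10 = 1/20; these sum to 31/420.
Hence P(box B | data) = (1/20) / (31/420) = 21/31.

0.677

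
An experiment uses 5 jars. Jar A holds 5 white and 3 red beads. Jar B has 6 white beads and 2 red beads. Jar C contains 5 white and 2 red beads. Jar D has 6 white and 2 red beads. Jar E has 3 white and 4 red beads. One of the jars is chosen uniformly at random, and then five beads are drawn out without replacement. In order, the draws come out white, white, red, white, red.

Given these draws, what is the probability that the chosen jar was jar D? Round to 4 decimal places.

The likelihood of the observed sequence under each hypothesis: P(data | jar A) = (5/8)(4/7)(3/6)(3/5)(2/4) = 0.053571; P(data | jar B) = (6/8)(5/7)(2/6)(4/5)(1/4) = 0.035714; P(data | jar C) = (5/7)(4/6)(2/5)(3/4)(1/3) = 0.047619; P(data | jar D) = (6/8)(5/7)(2/6)(4/5)(1/4) = 0.035714; P(data | jar E) = (3/7)(2/6)(4/5)(1/4)(3/3) = 0.028571.
The prior-weighted likelihoods are 1/5 · 0.053571 = 0.010714, 1/5 · 0.035714 = 0.0071429, 1/5 · 0.047619 = 0.0095238, 1/5 · 0.035714 = 0.0071429, 1/5 · 0.028571 = 0.0057143; with total 0.040238.
Hence P(jar D | data) = (0.0071429) / (0.040238) = 0.17751.

0.1775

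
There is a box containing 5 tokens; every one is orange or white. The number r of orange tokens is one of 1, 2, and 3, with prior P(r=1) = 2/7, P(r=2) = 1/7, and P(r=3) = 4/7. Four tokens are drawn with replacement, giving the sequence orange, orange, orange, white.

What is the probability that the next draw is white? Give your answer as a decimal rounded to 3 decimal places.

Under each hypothesis, the probability of the observed sequence is: P(data | r = 1) = (1/5)(1/5)(1/5)(4/5) = 0.0064; P(data | r = 2) = (2/5)(2/5)(2/5)(3/5) = 0.0384; P(data | r = 3) = (3/5)(3/5)(3/5)(2/5) = 0.0864.
Multiplying each by its prior: 2/7 · 0.0064 = 0.0018286, 1/7 · 0.0384 = 0.0054857, 4/7 · 0.0864 = 0.049371; summing to 0.056686.
Dividing through by the total gives posterior P(r = 1 | data) = 0.032258, P(r = 2 | data) = 0.096774, P(r = 3 | data) = 0.87097.
The predictive probability is P(white next | data) = (4/5)(0.032258) + (3/5)(0.096774) + (2/5)(0.87097) = 0.43226.

0.432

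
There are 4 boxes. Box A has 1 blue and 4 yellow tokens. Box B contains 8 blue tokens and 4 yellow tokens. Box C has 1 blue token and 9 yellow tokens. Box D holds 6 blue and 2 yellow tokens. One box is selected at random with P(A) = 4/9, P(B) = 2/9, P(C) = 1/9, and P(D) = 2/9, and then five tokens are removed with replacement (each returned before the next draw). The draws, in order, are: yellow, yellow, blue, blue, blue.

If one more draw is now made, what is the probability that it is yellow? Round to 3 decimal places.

0.374

For each hypothesis, P(data | H) works out to: P(data | box A) = (4/5)(4/5)(1/5)(1/5)(1/5) = 0.00512; P(data | box B) = (4/12)(4/12)(8/12)(8/12)(8/12) = 0.032922; P(data | box C) = (9/10)(9/10)(1/10)(1/10)(1/10) = 0.00081; P(data | box D) = (2/8)(2/8)(6/8)(6/8)(6/8) = 0.026367.
The prior-weighted likelihoods are 4/9 · 0.00512 = 0.0022756, 2/9 · 0.032922 = 0.007316, 1/9 · 0.00081 = 9e-05, 2/9 · 0.026367 = 0.0058594; these sum to 0.015541.
The posterior is then P(box A | data) = 0.14642, P(box B | data) = 0.47076, P(box C | data) = 0.0057912, P(box D | data) = 0.37703.
Averaging over the posterior, P(yellow next | data) = (4/5)(0.14642) + (1/3)(0.47076) + (9/10)(0.0057912) + (1/4)(0.37703) = 0.37353.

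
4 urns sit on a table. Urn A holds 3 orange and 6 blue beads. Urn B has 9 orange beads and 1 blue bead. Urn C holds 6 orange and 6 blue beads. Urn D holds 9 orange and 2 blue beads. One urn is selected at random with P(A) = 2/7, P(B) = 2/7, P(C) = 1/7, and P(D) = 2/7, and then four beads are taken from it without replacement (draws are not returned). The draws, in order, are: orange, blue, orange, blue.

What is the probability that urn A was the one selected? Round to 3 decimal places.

0.515

Compute the likelihood of the observed sequence for each case: P(data | urn A) = (3/9)(6/8)(2/7)(5/6) = 0.059524; P(data | urn B) = (9/10)(1/9)(8/8)(0/7) = 0; P(data | urn C) = (6/12)(6/11)(5/10)(5/9) = 0.075758; P(data | urn D) = (9/11)(2/10)(8/9)(1/8) = 0.018182.
Weighting by the prior gives 2/7 · 0.059524 = 0.017007, 2/7 · 0 = 0, 1/7 · 0.075758 = 0.010823, 2/7 · 0.018182 = 0.0051948; summing to 0.033024.
By Bayes' rule, P(urn A | data) = (0.017007) / (0.033024) = 0.51498.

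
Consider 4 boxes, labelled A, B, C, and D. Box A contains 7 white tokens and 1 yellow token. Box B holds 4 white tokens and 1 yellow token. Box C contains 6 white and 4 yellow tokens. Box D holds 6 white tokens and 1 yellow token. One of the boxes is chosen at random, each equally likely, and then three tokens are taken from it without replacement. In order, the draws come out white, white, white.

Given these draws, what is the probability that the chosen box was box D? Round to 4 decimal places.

0.3241

Under each hypothesis, the probability of the observed sequence is: P(data | box A) = (7/8)(6/7)(5/6) = 0.625; P(data | box B) = (4/5)(3/4)(2/3) = 0.4; P(data | box C) = (6/10)(5/9)(4/8) = 0.16667; P(data | box D) = (6/7)(5/6)(4/5) = 0.57143.
The prior-weighted likelihoods are 1/4 · 0.625 = 0.15625, 1/4 · 0.4 = 0.1, 1/4 · 0.16667 = 0.041667, 1/4 · 0.57143 = 0.14286; with total 0.44077.
Therefore the posterior P(box D | data) = (0.14286) / (0.44077) = 0.32411.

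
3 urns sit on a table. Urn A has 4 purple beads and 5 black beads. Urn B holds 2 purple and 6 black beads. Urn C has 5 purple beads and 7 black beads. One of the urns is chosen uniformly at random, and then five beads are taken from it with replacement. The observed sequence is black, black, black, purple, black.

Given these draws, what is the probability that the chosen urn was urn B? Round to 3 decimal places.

For each hypothesis, P(data | H) works out to: P(data | urn A) = (5/9)(5/9)(5/9)(4/9)(5/9) = 0.042338; P(data | urn B) = (6/8)(6/8)(6/8)(2/8)(6/8) = 0.079102; P(data | urn C) = (7/12)(7/12)(7/12)(5/12)(7/12) = 0.048245.
The prior-weighted likelihoods are 1/3 · 0.042338 = 0.014113, 1/3 · 0.079102 = 0.026367, 1/3 · 0.048245 = 0.016082; summing to 0.056562.
Therefore the posterior P(urn B | data) = (0.026367) / (0.056562) = 0.46617.

0.466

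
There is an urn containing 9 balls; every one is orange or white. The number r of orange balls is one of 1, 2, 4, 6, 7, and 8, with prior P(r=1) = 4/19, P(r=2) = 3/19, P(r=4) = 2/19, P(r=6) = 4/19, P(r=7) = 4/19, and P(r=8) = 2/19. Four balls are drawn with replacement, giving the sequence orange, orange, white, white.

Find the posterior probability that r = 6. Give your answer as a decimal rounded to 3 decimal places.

0.336

Compute the likelihood of the observed sequence for each case: P(data | r = 1) = (1/9)(1/9)(8/9)(8/9) = 0.0097546; P(data | r = 2) = (2/9)(2/9)(7/9)(7/9) = 0.029873; P(data | r = 4) = (4/9)(4/9)(5/9)(5/9) = 0.060966; P(data | r = 6) = (6/9)(6/9)(3/9)(3/9) = 0.049383; P(data | r = 7) = (7/9)(7/9)(2/9)(2/9) = 0.029873; P(data | r = 8) = (8/9)(8/9)(1/9)(1/9) = 0.0097546.
Weighting by the prior gives 4/19 · 0.0097546 = 0.0020536, 3/19 · 0.029873 = 0.0047169, 2/19 · 0.060966 = 0.0064175, 4/19 · 0.049383 = 0.010396, 4/19 · 0.029873 = 0.0062892, 2/19 · 0.0097546 = 0.0010268; these sum to 0.0309.
Therefore the posterior P(r = 6 | data) = (0.010396) / (0.0309) = 0.33645.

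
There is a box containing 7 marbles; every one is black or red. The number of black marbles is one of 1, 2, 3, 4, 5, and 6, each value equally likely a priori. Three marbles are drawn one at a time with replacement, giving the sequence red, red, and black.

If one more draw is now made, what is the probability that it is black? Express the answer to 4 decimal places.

0.4082

Compute the likelihood of the observed sequence for each case: P(data | r = 1) = (6/7)(6/7)(1/7) = 0.10496; P(data | r = 2) = (5/7)(5/7)(2/7) = 0.14577; P(data | r = 3) = (4/7)(4/7)(3/7) = 0.13994; P(data | r = 4) = (3/7)(3/7)(4/7) = 0.10496; P(data | r = 5) = (2/7)(2/7)(5/7) = 0.058309; P(data | r = 6) = (1/7)(1/7)(6/7) = 0.017493.
The prior-weighted likelihoods are 1/6 · 0.10496 = 0.017493, 1/6 · 0.14577 = 0.024295, 1/6 · 0.13994 = 0.023324, 1/6 · 0.10496 = 0.017493, 1/6 · 0.058309 = 0.0097182, 1/6 · 0.017493 = 0.0029155; these sum to 0.095238.
Dividing through by the total gives posterior P(r = 1 | data) = 0.18367, P(r = 2 | data) = 0.2551, P(r = 3 | data) = 0.2449, P(r = 4 | data) = 0.18367, P(r = 5 | data) = 0.10204, P(r = 6 | data) = 0.030612.
Averaging over the posterior, P(black next | data) = (1/7)(0.18367) + (2/7)(0.2551) + (3/7)(0.2449) + (4/7)(0.18367) + (5/7)(0.10204) + (6/7)(0.030612) = 0.40816.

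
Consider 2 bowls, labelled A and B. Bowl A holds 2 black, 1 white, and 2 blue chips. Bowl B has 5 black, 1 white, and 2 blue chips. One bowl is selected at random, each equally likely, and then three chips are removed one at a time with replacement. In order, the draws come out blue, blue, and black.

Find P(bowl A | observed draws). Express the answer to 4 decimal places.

0.6210

Under each hypothesis, the probability of the observed sequence is: P(data | bowl A) = (2/5)(2/5)(2/5) = 0.064; P(data | bowl B) = (2/8)(2/8)(5/8) = 0.039062.
The prior-weighted likelihoods are 1/2 · 0.064 = 0.032, 1/2 · 0.039062 = 0.019531; with total 0.051531.
So P(bowl A | data) = (0.032) / (0.051531) = 0.62098.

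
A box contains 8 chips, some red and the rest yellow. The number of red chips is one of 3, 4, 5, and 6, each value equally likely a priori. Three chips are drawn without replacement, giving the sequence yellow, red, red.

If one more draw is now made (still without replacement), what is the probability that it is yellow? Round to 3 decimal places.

For each hypothesis, P(data | H) works out to: P(data | r = 3) = (5/8)(3/7)(2/6) = 5/56; P(data | r = 4) = (4/8)(4/7)(3/6) = 1/7; P(data | r = 5) = (3/8)(5/7)(4/6) = 5/28; P(data | r = 6) = (2/8)(6/7)(5/6) = 5/28.
Weighting by the prior gives 1/4 · 5/56 = 5/224, 1/4 · 1/7 = 1/28, 1/4 · 5/28 = 5/112, 1/4 · 5/28 = 5/112; summing to 33/224.
Dividing through by the total gives posterior P(r = 3 | data) = 5/33, P(r = 4 | data) = 8/33, P(r = 5 | data) = 10/33, P(r = 6 | data) = 10/33.
The predictive probability is P(yellow next | data) = (4/5)(5/33) + (3/5)(8/33) + (2/5)(10/33) + (1/5)(10/33) = 74/165.

0.448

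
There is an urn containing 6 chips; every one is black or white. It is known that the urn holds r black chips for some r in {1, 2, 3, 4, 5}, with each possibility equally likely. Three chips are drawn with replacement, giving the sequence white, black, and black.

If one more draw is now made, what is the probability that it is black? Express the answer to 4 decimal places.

For each hypothesis, P(data | H) works out to: P(data | r = 1) = (5/6)(1/6)(1/6) = 5/216; P(data | r = 2) = (4/6)(2/6)(2/6) = 2/27; P(data | r = 3) = (3/6)(3/6)(3/6) = 1/8; P(data | r = 4) = (2/6)(4/6)(4/6) = 4/27; P(data | r = 5) = (1/6)(5/6)(5/6) = 25/216.
The prior-weighted likelihoods are 1/5 · 5/216 = 1/216, 1/5 · 2/27 = 2/135, 1/5 · 1/8 = 1/40, 1/5 · 4/27 = 4/135, 1/5 · 25/216 = 5/216; these sum to 7/72.
Normalising, the posterior is P(r = 1 | data) = 1/21, P(r = 2 | data) = 16/105, P(r = 3 | data) = 9/35, P(r = 4 | data) = 32/105, P(r = 5 | data) = 5/21.
So P(black next | data) = Σ P(black next | H) P(H | data) = (1/6)(1/21) + (1/3)(16/105) + (1/2)(9/35) + (2/3)(32/105) + (5/6)(5/21) = 53/90.

0.5889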